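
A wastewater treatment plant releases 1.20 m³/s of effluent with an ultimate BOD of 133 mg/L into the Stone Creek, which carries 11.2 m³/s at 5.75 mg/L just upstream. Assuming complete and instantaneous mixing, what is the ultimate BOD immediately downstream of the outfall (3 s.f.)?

18.1 mg/L

Flow-weighted mixing: C = (Q_r C_r + Q_w C_w)/(Q_r + Q_w)
= (11.2×5.75 + 1.20×133)/(11.2 + 1.20) = 224.0/12.40 = 18.06 mg/L.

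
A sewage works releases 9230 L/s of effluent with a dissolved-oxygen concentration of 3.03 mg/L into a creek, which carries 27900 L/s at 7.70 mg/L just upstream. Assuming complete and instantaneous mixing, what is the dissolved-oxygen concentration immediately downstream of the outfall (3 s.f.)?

Flow-weighted mixing: C = (Q_r C_r + Q_w C_w)/(Q_r + Q_w)
= (27900×7.70 + 9230×3.03)/(27900 + 9230) = 242800/37130 = 6.539 mg/L.

6.54 mg/L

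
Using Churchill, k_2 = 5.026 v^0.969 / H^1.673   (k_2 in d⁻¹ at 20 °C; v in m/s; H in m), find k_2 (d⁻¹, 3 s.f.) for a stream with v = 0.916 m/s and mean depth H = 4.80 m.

k_2 ≈ 0.335 d⁻¹

k_2 = 5.026 × 0.916^0.969 / 4.80^1.673 = 5.026 × 0.9185 / 13.79 = 0.3346 d⁻¹.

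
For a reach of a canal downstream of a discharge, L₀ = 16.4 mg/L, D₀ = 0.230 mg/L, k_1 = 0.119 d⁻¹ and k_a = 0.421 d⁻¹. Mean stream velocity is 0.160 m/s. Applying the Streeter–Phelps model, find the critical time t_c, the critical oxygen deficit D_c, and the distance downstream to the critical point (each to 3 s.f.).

t_c = [1/(k_a−k_1)] ln[(k_a/k_1)(1 − D₀(k_a−k_1)/(k_1 L₀))]
= [1/(0.421−0.119)] ln[(0.421/0.119)(1 − 0.230×0.3020/(0.119×16.4))]
= (1/0.3020) ln[3.538 × 0.9644] = 3.311 × ln(3.412) = 3.311 × 1.227 = 4.064 d.
D_c = (k_1/k_a) L₀ e^(−k_1 t_c) = (0.119/0.421) × 16.4 × e^(−0.119×4.064) = 0.2827 × 16.4 × 0.6166 = 2.858 mg/L.
x_c = v t_c = 0.160 m/s × 4.064 d × 86400 s/d = 56180 m ≈ 56.2 km.

t_c ≈ 4.06 d; D_c ≈ 2.86 mg/L; x_c ≈ 56.2 km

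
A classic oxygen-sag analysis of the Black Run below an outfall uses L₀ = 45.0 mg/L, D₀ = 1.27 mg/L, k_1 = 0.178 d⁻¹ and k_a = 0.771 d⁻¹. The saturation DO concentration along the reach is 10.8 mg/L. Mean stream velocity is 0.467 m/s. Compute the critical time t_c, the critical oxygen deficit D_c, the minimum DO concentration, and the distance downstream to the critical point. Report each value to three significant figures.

t_c ≈ 2.31 d; D_c ≈ 6.89 mg/L; min DO ≈ 3.91 mg/L; x_c ≈ 93.0 km

t_c = [1/(k_a−k_1)] ln[(k_a/k_1)(1 − D₀(k_a−k_1)/(k_1 L₀))]
= [1/(0.771−0.178)] ln[(0.771/0.178)(1 − 1.27×0.5930/(0.178×45.0))]
= (1/0.5930) ln[4.331 × 0.9060] = 1.686 × ln(3.924) = 1.686 × 1.367 = 2.306 d.
L(t_c) = L₀ e^(−k_1 t_c) = 45.0 × 0.6634 = 29.85 mg/L, and at the critical point k_a D_c = k_1 L, so D_c = (0.178/0.771) × 29.85 = 6.892 mg/L.
Minimum DO = C_s − D_c = 10.8 − 6.892 = 3.908 mg/L.
x_c = v t_c = 0.467 m/s × 2.306 d × 86400 s/d = 93020 m ≈ 93.0 km.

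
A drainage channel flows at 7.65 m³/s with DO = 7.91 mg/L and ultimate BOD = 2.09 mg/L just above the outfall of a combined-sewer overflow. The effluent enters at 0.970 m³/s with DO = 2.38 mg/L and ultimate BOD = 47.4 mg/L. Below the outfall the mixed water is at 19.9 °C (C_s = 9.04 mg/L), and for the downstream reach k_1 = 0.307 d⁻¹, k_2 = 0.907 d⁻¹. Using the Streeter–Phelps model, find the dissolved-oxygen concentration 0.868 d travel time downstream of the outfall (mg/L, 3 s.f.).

DO ≈ 7.10 mg/L

Mixed DO = (7.65×7.91 + 0.970×2.38)/(7.65+0.970) = 62.82/8.620 = 7.288 mg/L.
Mixed L₀ = (7.65×2.09 + 0.970×47.4)/(8.620) = 61.97/8.620 = 7.189 mg/L.
Initial deficit D₀ = C_s − DO₀ = 9.04 − 7.288 = 1.752 mg/L.
D(0.868) = [0.307×7.189/(0.907−0.307)](e^(−0.307×0.868) − e^(−0.907×0.868)) + 1.752 e^(−0.907×0.868)
= 3.678 × (0.7661 − 0.4551) + 1.752 × 0.4551 = 1.941 mg/L.
DO = 9.04 − 1.941 = 7.099 mg/L.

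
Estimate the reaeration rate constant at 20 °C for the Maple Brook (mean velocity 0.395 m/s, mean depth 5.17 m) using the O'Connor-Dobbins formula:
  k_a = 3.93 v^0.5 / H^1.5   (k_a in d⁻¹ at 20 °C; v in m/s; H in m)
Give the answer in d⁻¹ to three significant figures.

k_a = 3.93 × 0.395^0.5 / 5.17^1.5 = 3.93 × 0.6285 / 11.76 = 0.2101 d⁻¹.

k_a ≈ 0.210 d⁻¹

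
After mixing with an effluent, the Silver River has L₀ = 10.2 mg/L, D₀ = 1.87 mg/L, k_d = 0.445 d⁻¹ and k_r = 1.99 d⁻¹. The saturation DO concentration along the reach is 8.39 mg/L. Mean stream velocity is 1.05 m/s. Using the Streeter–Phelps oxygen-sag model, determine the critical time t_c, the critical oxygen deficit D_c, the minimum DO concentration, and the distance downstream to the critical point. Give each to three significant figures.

With k_r/k_d = 4.472 and 1 − D₀(k_r−k_d)/(k_d L₀) = 0.3635,
t_c = ln(4.472 × 0.3635) / (1.99 − 0.445) = ln(1.625) / 1.545 = 0.4858/1.545 = 0.3144 d.
D_c = (k_d/k_r) L₀ e^(−k_d t_c) = (0.445/1.99) × 10.2 × e^(−0.445×0.3144) = 0.2236 × 10.2 × 0.8694 = 1.983 mg/L.
Minimum DO = C_s − D_c = 8.39 − 1.983 = 6.407 mg/L.
x_c = v t_c = 1.05 m/s × 0.3144 d × 86400 s/d = 28530 m ≈ 28.5 km.

t_c ≈ 0.314 d; D_c ≈ 1.98 mg/L; min DO ≈ 6.41 mg/L; x_c ≈ 28.5 km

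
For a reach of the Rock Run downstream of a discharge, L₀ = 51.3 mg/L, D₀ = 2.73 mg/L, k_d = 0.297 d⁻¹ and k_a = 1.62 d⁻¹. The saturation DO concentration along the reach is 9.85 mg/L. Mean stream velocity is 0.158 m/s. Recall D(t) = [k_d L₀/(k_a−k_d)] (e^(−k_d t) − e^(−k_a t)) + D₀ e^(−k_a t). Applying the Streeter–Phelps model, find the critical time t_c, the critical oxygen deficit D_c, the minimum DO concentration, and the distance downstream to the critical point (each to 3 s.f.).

t_c = [1/(k_a−k_d)] ln[(k_a/k_d)(1 − D₀(k_a−k_d)/(k_d L₀))]
= [1/(1.62−0.297)] ln[(1.62/0.297)(1 − 2.73×1.323/(0.297×51.3))]
= (1/1.323) ln[5.455 × 0.7629] = 0.7559 × ln(4.162) = 0.7559 × 1.426 = 1.078 d.
L(t_c) = L₀ e^(−k_d t_c) = 51.3 × 0.7261 = 37.25 mg/L, and at the critical point k_a D_c = k_d L, so D_c = (0.297/1.62) × 37.25 = 6.829 mg/L.
Minimum DO = C_s − D_c = 9.85 − 6.829 = 3.021 mg/L.
x_c = v t_c = 0.158 m/s × 1.078 d × 86400 s/d = 14710 m ≈ 14.7 km.

t_c ≈ 1.08 d; D_c ≈ 6.83 mg/L; min DO ≈ 3.02 mg/L; x_c ≈ 14.7 km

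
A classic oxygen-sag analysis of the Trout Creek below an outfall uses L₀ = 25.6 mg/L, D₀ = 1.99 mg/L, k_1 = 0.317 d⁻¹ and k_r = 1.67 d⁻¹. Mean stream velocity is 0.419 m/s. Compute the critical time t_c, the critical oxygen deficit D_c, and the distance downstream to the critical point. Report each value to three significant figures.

At the critical point dD/dt = 0, so k_1 L₀ e^(−k_1 t) = k_r D. Substituting D(t) from the Streeter–Phelps equation and solving for t gives
t_c = ln[(k_r/k_1)(1 − D₀(k_r−k_1)/(k_1 L₀))] / (k_r−k_1).
Here k_r−k_1 = 1.353 d⁻¹ and 1 − D₀(k_r−k_1)/(k_1 L₀) = 1 − 1.99×1.353/(0.317×25.6) = 0.6682, so
t_c = ln(5.268 × 0.6682) / 1.353 = 1.259 / 1.353 = 0.9302 d.
L(t_c) = L₀ e^(−k_1 t_c) = 25.6 × 0.7446 = 19.06 mg/L, and at the critical point k_r D_c = k_1 L, so D_c = (0.317/1.67) × 19.06 = 3.618 mg/L.
x_c = v t_c = 0.419 m/s × 0.9302 d × 86400 s/d = 33670 m ≈ 33.7 km.

t_c ≈ 0.930 d; D_c ≈ 3.62 mg/L; x_c ≈ 33.7 km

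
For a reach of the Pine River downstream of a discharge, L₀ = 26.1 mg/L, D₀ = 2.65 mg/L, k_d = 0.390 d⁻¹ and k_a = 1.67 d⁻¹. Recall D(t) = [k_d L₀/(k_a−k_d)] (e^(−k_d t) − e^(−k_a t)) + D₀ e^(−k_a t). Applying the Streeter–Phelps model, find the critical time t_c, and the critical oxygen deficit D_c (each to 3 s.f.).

With k_a/k_d = 4.282 and 1 − D₀(k_a−k_d)/(k_d L₀) = 0.6668,
t_c = ln(4.282 × 0.6668) / (1.67 − 0.390) = ln(2.855) / 1.280 = 1.049/1.280 = 0.8196 d.
D_c = (k_d/k_a) L₀ e^(−k_d t_c) = (0.390/1.67) × 26.1 × e^(−0.390×0.8196) = 0.2335 × 26.1 × 0.7264 = 4.428 mg/L.

t_c ≈ 0.820 d; D_c ≈ 4.43 mg/L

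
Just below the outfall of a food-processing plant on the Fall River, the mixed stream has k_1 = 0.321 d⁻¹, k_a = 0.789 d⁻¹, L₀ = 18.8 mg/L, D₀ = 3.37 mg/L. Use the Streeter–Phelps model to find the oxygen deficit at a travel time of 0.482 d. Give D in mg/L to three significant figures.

k_1 L₀/(k_a−k_1) = 0.321×18.8/(0.789−0.321) = 6.035/0.4680 = 12.89 mg/L.
e^(−k_1 t) = e^(−0.321×0.4820) = 0.8567; e^(−k_a t) = e^(−0.789×0.4820) = 0.6837.
D = 12.89 × (0.8567 − 0.6837) + 3.37 × 0.6837 = 2.231 + 2.304 = 4.535 mg/L.

D ≈ 4.53 mg/L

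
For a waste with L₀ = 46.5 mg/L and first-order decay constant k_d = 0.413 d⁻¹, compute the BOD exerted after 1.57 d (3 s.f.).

y_t = L₀(1 − e^(−k_d t)) = 46.5 × (1 − e^(−0.413×1.57))
= 46.5 × (1 − 0.5229) = 46.5 × 0.4771 = 22.19 mg/L.

y ≈ 22.2 mg/L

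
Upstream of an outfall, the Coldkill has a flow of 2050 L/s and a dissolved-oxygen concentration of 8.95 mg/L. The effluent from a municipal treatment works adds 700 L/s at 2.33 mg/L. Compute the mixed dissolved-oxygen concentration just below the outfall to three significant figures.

7.26 mg/L

Flow-weighted mixing: C = (Q_r C_r + Q_w C_w)/(Q_r + Q_w)
= (2050×8.95 + 700×2.33)/(2050 + 700) = 19980/2750 = 7.265 mg/L.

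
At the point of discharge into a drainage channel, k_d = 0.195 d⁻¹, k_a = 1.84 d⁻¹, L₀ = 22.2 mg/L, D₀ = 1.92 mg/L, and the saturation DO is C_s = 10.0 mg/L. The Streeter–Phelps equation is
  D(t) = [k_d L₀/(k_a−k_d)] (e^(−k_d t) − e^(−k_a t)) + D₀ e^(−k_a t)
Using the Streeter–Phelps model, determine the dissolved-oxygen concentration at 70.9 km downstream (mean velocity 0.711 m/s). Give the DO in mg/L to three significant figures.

DO ≈ 7.98 mg/L

Travel time t = x/v = 70.9 km / (0.711 m/s) = 70900 m / 0.711 m/s = 99720 s = 1.154 d.
k_d L₀/(k_a−k_d) = 0.195×22.2/(1.84−0.195) = 4.329/1.645 = 2.632 mg/L.
e^(−k_d t) = e^(−0.195×1.154) = 0.7985; e^(−k_a t) = e^(−1.84×1.154) = 0.1196.
D = 2.632 × (0.7985 − 0.1196) + 1.92 × 0.1196 = 1.787 + 0.2296 = 2.016 mg/L.
DO = C_s − D = 10.0 − 2.016 = 7.984 mg/L.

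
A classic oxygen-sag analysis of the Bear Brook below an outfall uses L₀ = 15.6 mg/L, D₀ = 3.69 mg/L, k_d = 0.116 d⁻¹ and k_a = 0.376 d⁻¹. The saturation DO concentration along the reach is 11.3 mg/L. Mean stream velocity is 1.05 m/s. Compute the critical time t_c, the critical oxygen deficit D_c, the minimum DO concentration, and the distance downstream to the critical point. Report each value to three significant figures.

At the critical point dD/dt = 0, so k_d L₀ e^(−k_d t) = k_a D. Substituting D(t) from the Streeter–Phelps equation and solving for t gives
t_c = ln[(k_a/k_d)(1 − D₀(k_a−k_d)/(k_d L₀))] / (k_a−k_d).
Here k_a−k_d = 0.2600 d⁻¹ and 1 − D₀(k_a−k_d)/(k_d L₀) = 1 − 3.69×0.2600/(0.116×15.6) = 0.4698, so
t_c = ln(3.241 × 0.4698) / 0.2600 = 0.4206 / 0.2600 = 1.618 d.
L(t_c) = L₀ e^(−k_d t_c) = 15.6 × 0.8289 = 12.93 mg/L, and at the critical point k_a D_c = k_d L, so D_c = (0.116/0.376) × 12.93 = 3.989 mg/L.
Minimum DO = C_s − D_c = 11.3 − 3.989 = 7.311 mg/L.
x_c = v t_c = 1.05 m/s × 1.618 d × 86400 s/d = 146800 m ≈ 147 km.

t_c ≈ 1.62 d; D_c ≈ 3.99 mg/L; min DO ≈ 7.31 mg/L; x_c ≈ 147 km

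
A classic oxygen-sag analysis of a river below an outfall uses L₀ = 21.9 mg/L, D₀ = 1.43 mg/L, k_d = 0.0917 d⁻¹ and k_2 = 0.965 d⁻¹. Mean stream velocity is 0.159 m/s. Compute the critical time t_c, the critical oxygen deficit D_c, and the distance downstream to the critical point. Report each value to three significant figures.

t_c = [1/(k_2−k_d)] ln[(k_2/k_d)(1 − D₀(k_2−k_d)/(k_d L₀))]
= [1/(0.965−0.0917)] ln[(0.965/0.0917)(1 − 1.43×0.8733/(0.0917×21.9))]
= (1/0.8733) ln[10.52 × 0.3781] = 1.145 × ln(3.979) = 1.145 × 1.381 = 1.582 d.
L(t_c) = L₀ e^(−k_d t_c) = 21.9 × 0.8650 = 18.94 mg/L, and at the critical point k_2 D_c = k_d L, so D_c = (0.0917/0.965) × 18.94 = 1.800 mg/L.
x_c = v t_c = 0.159 m/s × 1.582 d × 86400 s/d = 21730 m ≈ 21.7 km.

t_c ≈ 1.58 d; D_c ≈ 1.80 mg/L; x_c ≈ 21.7 km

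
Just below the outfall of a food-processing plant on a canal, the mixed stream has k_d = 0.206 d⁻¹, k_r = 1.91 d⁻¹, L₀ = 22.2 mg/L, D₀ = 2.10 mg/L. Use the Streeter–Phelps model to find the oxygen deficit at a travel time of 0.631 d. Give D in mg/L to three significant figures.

k_d L₀/(k_r−k_d) = 0.206×22.2/(1.91−0.206) = 4.573/1.704 = 2.684 mg/L.
e^(−k_d t) = e^(−0.206×0.6310) = 0.8781; e^(−k_r t) = e^(−1.91×0.6310) = 0.2996.
D = 2.684 × (0.8781 − 0.2996) + 2.10 × 0.2996 = 1.553 + 0.6292 = 2.182 mg/L.

D ≈ 2.18 mg/L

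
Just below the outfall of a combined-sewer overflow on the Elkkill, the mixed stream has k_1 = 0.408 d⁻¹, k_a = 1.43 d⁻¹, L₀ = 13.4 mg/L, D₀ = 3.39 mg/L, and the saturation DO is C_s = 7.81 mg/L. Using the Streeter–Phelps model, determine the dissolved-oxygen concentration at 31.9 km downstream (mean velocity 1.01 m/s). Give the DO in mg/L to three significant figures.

DO ≈ 4.36 mg/L

Travel time t = x/v = 31.9 km / (1.01 m/s) = 31900 m / 1.01 m/s = 31580 s = 0.3656 d.
k_1 L₀/(k_a−k_1) = 0.408×13.4/(1.43−0.408) = 5.467/1.022 = 5.350 mg/L.
e^(−k_1 t) = e^(−0.408×0.3656) = 0.8614; e^(−k_a t) = e^(−1.43×0.3656) = 0.5929.
D = 5.350 × (0.8614 − 0.5929) + 3.39 × 0.5929 = 1.437 + 2.010 = 3.447 mg/L.
DO = C_s − D = 7.81 − 3.447 = 4.363 mg/L.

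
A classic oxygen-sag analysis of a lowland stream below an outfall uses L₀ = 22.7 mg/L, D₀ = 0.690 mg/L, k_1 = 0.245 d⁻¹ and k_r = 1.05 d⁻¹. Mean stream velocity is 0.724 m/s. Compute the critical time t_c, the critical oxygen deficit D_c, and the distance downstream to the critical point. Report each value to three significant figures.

t_c ≈ 1.68 d; D_c ≈ 3.51 mg/L; x_c ≈ 105 km

At the critical point dD/dt = 0, so k_1 L₀ e^(−k_1 t) = k_r D. Substituting D(t) from the Streeter–Phelps equation and solving for t gives
t_c = ln[(k_r/k_1)(1 − D₀(k_r−k_1)/(k_1 L₀))] / (k_r−k_1).
Here k_r−k_1 = 0.8050 d⁻¹ and 1 − D₀(k_r−k_1)/(k_1 L₀) = 1 − 0.690×0.8050/(0.245×22.7) = 0.9001, so
t_c = ln(4.286 × 0.9001) / 0.8050 = 1.350 / 0.8050 = 1.677 d.
L(t_c) = L₀ e^(−k_1 t_c) = 22.7 × 0.6631 = 15.05 mg/L, and at the critical point k_r D_c = k_1 L, so D_c = (0.245/1.05) × 15.05 = 3.512 mg/L.
x_c = v t_c = 0.724 m/s × 1.677 d × 86400 s/d = 104900 m ≈ 105 km.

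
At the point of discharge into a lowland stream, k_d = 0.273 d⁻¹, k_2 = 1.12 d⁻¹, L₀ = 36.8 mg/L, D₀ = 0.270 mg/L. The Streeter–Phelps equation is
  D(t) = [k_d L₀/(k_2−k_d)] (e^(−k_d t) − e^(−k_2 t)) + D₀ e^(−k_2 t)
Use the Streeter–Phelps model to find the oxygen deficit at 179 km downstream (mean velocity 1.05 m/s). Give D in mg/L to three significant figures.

Travel time t = x/v = 179 km / (1.05 m/s) = 179000 m / 1.05 m/s = 170500 s = 1.973 d.
k_d L₀/(k_2−k_d) = 0.273×36.8/(1.12−0.273) = 10.05/0.8470 = 11.86 mg/L.
e^(−k_d t) = e^(−0.273×1.973) = 0.5835; e^(−k_2 t) = e^(−1.12×1.973) = 0.1097.
D = 11.86 × (0.5835 − 0.1097) + 0.270 × 0.1097 = 5.620 + 0.02962 = 5.650 mg/L.

D ≈ 5.65 mg/L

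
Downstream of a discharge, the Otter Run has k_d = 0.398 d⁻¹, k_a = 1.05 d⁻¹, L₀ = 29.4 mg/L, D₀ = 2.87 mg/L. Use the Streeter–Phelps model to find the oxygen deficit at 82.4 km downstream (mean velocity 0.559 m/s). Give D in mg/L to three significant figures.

D ≈ 6.59 mg/L

Travel time t = x/v = 82.4 km / (0.559 m/s) = 82400 m / 0.559 m/s = 147400 s = 1.706 d.
k_d L₀/(k_a−k_d) = 0.398×29.4/(1.05−0.398) = 11.70/0.6520 = 17.95 mg/L.
e^(−k_d t) = e^(−0.398×1.706) = 0.5071; e^(−k_a t) = e^(−1.05×1.706) = 0.1667.
D = 17.95 × (0.5071 − 0.1667) + 2.87 × 0.1667 = 6.109 + 0.4785 = 6.587 mg/L.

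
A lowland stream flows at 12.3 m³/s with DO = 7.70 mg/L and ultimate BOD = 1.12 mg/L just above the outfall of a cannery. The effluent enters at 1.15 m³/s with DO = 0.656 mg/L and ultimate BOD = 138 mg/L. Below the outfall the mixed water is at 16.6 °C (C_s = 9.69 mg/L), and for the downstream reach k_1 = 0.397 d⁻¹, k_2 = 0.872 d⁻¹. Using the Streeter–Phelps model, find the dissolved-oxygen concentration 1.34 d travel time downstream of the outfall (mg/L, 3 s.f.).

Mixed DO = (12.3×7.70 + 1.15×0.656)/(12.3+1.15) = 95.46/13.45 = 7.098 mg/L.
Mixed L₀ = (12.3×1.12 + 1.15×138)/(13.45) = 172.5/13.45 = 12.82 mg/L.
Initial deficit D₀ = C_s − DO₀ = 9.69 − 7.098 = 2.592 mg/L.
D(1.34) = [0.397×12.82/(0.872−0.397)](e^(−0.397×1.34) − e^(−0.872×1.34)) + 2.592 e^(−0.872×1.34)
= 10.72 × (0.5874 − 0.3108) + 2.592 × 0.3108 = 3.770 mg/L.
DO = 9.69 − 3.770 = 5.920 mg/L.

DO ≈ 5.92 mg/L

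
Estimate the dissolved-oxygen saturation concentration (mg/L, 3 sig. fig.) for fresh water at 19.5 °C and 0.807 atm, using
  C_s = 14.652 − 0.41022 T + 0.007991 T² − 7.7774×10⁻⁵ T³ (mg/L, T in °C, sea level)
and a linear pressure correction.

C_s ≈ 7.36 mg/L

At sea level: C_s = 14.652 − 0.41022×19.5 + 0.007991×19.5² − 7.7774×10⁻⁵×19.5³ = 9.115 mg/L.
Pressure correction: C_s' = 9.115 × 0.807 = 7.355 mg/L.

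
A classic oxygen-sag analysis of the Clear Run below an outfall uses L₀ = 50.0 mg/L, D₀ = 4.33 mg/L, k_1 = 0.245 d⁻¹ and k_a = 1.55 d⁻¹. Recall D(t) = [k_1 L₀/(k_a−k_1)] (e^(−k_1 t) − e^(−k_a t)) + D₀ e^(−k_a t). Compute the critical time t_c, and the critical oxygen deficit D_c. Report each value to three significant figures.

t_c ≈ 0.940 d; D_c ≈ 6.28 mg/L

With k_a/k_1 = 6.327 and 1 − D₀(k_a−k_1)/(k_1 L₀) = 0.5387,
t_c = ln(6.327 × 0.5387) / (1.55 − 0.245) = ln(3.408) / 1.305 = 1.226/1.305 = 0.9396 d.
D_c = (k_1/k_a) L₀ e^(−k_1 t_c) = (0.245/1.55) × 50.0 × e^(−0.245×0.9396) = 0.1581 × 50.0 × 0.7944 = 6.278 mg/L.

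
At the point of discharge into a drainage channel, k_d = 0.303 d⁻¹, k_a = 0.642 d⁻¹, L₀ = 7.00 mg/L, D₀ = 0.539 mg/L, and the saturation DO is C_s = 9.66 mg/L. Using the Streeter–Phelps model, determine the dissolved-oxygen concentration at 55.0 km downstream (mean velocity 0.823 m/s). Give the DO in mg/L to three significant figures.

Travel time t = x/v = 55.0 km / (0.823 m/s) = 55000 m / 0.823 m/s = 66830 s = 0.7735 d.
k_d L₀/(k_a−k_d) = 0.303×7.00/(0.642−0.303) = 2.121/0.3390 = 6.257 mg/L.
e^(−k_d t) = e^(−0.303×0.7735) = 0.7911; e^(−k_a t) = e^(−0.642×0.7735) = 0.6086.
D = 6.257 × (0.7911 − 0.6086) + 0.539 × 0.6086 = 1.142 + 0.3280 = 1.470 mg/L.
DO = C_s − D = 9.66 − 1.470 = 8.190 mg/L.

DO ≈ 8.19 mg/L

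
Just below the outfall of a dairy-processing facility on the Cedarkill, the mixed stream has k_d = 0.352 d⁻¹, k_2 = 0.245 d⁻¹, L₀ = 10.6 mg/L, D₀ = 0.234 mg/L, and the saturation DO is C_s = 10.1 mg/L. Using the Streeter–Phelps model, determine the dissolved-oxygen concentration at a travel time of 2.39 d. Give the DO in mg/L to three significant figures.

DO ≈ 5.59 mg/L

k_d L₀/(k_2−k_d) = 0.352×10.6/(0.245−0.352) = 3.731/-0.1070 = -34.87 mg/L.
e^(−k_d t) = e^(−0.352×2.390) = 0.4312; e^(−k_2 t) = e^(−0.245×2.390) = 0.5568.
D = -34.87 × (0.4312 − 0.5568) + 0.234 × 0.5568 = 4.381 + 0.1303 = 4.512 mg/L.
DO = C_s − D = 10.1 − 4.512 = 5.588 mg/L.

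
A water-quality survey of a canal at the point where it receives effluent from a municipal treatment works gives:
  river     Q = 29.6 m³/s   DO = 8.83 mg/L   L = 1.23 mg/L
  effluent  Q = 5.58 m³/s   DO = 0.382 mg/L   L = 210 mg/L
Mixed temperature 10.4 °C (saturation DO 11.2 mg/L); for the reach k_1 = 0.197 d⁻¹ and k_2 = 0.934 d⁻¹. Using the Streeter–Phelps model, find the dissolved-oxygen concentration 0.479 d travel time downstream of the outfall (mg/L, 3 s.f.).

DO ≈ 6.34 mg/L

Mixed DO = (29.6×8.83 + 5.58×0.382)/(29.6+5.58) = 263.5/35.18 = 7.490 mg/L.
Mixed L₀ = (29.6×1.23 + 5.58×210)/(35.18) = 1208/35.18 = 34.34 mg/L.
Initial deficit D₀ = C_s − DO₀ = 11.2 − 7.490 = 3.710 mg/L.
D(0.479) = [0.197×34.34/(0.934−0.197)](e^(−0.197×0.479) − e^(−0.934×0.479)) + 3.710 e^(−0.934×0.479)
= 9.180 × (0.9100 − 0.6393) + 3.710 × 0.6393 = 4.856 mg/L.
DO = 11.2 − 4.856 = 6.344 mg/L.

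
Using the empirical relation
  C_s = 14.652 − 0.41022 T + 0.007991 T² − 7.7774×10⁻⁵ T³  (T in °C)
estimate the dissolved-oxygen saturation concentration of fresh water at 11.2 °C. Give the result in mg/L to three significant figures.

C_s ≈ 11.0 mg/L

C_s = 14.652 − 0.41022×11.2 + 0.007991×11.2² − 7.7774×10⁻⁵×11.2³ = 10.95 mg/L.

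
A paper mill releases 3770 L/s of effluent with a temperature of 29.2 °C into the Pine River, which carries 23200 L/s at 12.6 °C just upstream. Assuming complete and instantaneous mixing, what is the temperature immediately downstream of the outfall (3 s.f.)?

14.9 °C

Flow-weighted mixing: C = (Q_r C_r + Q_w C_w)/(Q_r + Q_w)
= (23200×12.6 + 3770×29.2)/(23200 + 3770) = 402400/26970 = 14.92 °C.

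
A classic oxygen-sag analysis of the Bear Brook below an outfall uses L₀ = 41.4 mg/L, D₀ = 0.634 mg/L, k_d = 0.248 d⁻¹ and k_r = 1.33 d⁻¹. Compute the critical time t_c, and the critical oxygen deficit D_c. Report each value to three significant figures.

At the critical point dD/dt = 0, so k_d L₀ e^(−k_d t) = k_r D. Substituting D(t) from the Streeter–Phelps equation and solving for t gives
t_c = ln[(k_r/k_d)(1 − D₀(k_r−k_d)/(k_d L₀))] / (k_r−k_d).
Here k_r−k_d = 1.082 d⁻¹ and 1 − D₀(k_r−k_d)/(k_d L₀) = 1 − 0.634×1.082/(0.248×41.4) = 0.9332, so
t_c = ln(5.363 × 0.9332) / 1.082 = 1.610 / 1.082 = 1.488 d.
D_c = (k_d/k_r) L₀ e^(−k_d t_c) = (0.248/1.33) × 41.4 × e^(−0.248×1.488) = 0.1865 × 41.4 × 0.6914 = 5.337 mg/L.

t_c ≈ 1.49 d; D_c ≈ 5.34 mg/L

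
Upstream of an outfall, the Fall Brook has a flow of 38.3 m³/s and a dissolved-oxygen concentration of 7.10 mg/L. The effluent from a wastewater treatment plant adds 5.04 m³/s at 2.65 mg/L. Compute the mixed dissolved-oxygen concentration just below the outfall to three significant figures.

6.58 mg/L

Flow-weighted mixing: C = (Q_r C_r + Q_w C_w)/(Q_r + Q_w)
= (38.3×7.10 + 5.04×2.65)/(38.3 + 5.04) = 285.3/43.34 = 6.583 mg/L.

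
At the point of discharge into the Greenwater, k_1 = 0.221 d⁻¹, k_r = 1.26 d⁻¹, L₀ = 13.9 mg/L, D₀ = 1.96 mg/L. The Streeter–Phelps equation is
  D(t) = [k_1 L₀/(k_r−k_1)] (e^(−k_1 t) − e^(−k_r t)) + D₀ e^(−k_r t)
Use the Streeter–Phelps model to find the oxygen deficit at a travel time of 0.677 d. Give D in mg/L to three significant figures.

D ≈ 2.12 mg/L

k_1 L₀/(k_r−k_1) = 0.221×13.9/(1.26−0.221) = 3.072/1.039 = 2.957 mg/L.
e^(−k_1 t) = e^(−0.221×0.6770) = 0.8610; e^(−k_r t) = e^(−1.26×0.6770) = 0.4261.
D = 2.957 × (0.8610 − 0.4261) + 1.96 × 0.4261 = 1.286 + 0.8352 = 2.121 mg/L.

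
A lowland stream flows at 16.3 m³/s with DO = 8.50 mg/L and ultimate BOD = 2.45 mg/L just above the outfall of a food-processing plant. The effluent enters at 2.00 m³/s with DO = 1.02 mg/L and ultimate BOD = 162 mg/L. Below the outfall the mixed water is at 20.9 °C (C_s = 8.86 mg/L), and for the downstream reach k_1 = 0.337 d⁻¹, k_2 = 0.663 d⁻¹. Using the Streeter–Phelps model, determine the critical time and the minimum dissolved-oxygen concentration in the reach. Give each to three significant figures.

t_c ≈ 1.89 d; minimum DO ≈ 3.52 mg/L

Mixed DO = (16.3×8.50 + 2.00×1.02)/(16.3+2.00) = 140.6/18.30 = 7.683 mg/L.
Mixed L₀ = (16.3×2.45 + 2.00×162)/(18.30) = 363.9/18.30 = 19.89 mg/L.
Initial deficit D₀ = C_s − DO₀ = 8.86 − 7.683 = 1.177 mg/L.
t_c = (1/0.3260) ln[(0.663/0.337)(1 − 1.177×0.3260/(0.337×19.89))] = 3.067 × ln(1.855) = 1.895 d.
D_c = (0.337/0.663) × 19.89 × e^(−0.337×1.895) = 0.5083 × 19.89 × 0.5281 = 5.338 mg/L.
Minimum DO = 8.86 − 5.338 = 3.522 mg/L.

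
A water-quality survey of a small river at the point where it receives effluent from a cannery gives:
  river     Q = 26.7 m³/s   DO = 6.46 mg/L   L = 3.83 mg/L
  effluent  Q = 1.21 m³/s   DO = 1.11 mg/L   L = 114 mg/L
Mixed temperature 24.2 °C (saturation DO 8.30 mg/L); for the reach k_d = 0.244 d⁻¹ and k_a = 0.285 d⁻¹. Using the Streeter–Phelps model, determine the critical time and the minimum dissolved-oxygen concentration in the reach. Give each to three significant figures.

t_c ≈ 2.78 d; minimum DO ≈ 4.56 mg/L

Mixed DO = (26.7×6.46 + 1.21×1.11)/(26.7+1.21) = 173.8/27.91 = 6.228 mg/L.
Mixed L₀ = (26.7×3.83 + 1.21×114)/(27.91) = 240.2/27.91 = 8.606 mg/L.
Initial deficit D₀ = C_s − DO₀ = 8.30 − 6.228 = 2.072 mg/L.
t_c = (1/0.04100) ln[(0.285/0.244)(1 − 2.072×0.04100/(0.244×8.606))] = 24.39 × ln(1.121) = 2.781 d.
D_c = (0.244/0.285) × 8.606 × e^(−0.244×2.781) = 0.8561 × 8.606 × 0.5073 = 3.738 mg/L.
Minimum DO = 8.30 − 3.738 = 4.562 mg/L.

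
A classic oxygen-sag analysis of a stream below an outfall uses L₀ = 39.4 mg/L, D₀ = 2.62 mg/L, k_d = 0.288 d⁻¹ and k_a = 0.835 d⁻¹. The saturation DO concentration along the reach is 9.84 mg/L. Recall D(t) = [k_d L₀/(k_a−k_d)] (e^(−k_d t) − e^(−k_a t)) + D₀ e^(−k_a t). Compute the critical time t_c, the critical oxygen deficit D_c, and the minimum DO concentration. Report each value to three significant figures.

With k_a/k_d = 2.899 and 1 − D₀(k_a−k_d)/(k_d L₀) = 0.8737,
t_c = ln(2.899 × 0.8737) / (0.835 − 0.288) = ln(2.533) / 0.5470 = 0.9295/0.5470 = 1.699 d.
D_c = (k_d/k_a) L₀ e^(−k_d t_c) = (0.288/0.835) × 39.4 × e^(−0.288×1.699) = 0.3449 × 39.4 × 0.6130 = 8.331 mg/L.
Minimum DO = C_s − D_c = 9.84 − 8.331 = 1.509 mg/L.

t_c ≈ 1.70 d; D_c ≈ 8.33 mg/L; min DO ≈ 1.51 mg/L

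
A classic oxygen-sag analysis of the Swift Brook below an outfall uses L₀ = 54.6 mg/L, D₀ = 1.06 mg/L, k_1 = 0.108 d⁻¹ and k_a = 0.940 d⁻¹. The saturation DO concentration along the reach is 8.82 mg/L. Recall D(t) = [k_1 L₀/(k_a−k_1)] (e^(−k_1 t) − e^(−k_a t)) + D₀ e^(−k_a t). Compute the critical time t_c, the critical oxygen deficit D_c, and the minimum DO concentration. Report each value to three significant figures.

With k_a/k_1 = 8.704 and 1 − D₀(k_a−k_1)/(k_1 L₀) = 0.8504,
t_c = ln(8.704 × 0.8504) / (0.940 − 0.108) = ln(7.402) / 0.8320 = 2.002/0.8320 = 2.406 d.
D_c = (k_1/k_a) L₀ e^(−k_1 t_c) = (0.108/0.940) × 54.6 × e^(−0.108×2.406) = 0.1149 × 54.6 × 0.7712 = 4.838 mg/L.
Minimum DO = C_s − D_c = 8.82 − 4.838 = 3.982 mg/L.

t_c ≈ 2.41 d; D_c ≈ 4.84 mg/L; min DO ≈ 3.98 mg/L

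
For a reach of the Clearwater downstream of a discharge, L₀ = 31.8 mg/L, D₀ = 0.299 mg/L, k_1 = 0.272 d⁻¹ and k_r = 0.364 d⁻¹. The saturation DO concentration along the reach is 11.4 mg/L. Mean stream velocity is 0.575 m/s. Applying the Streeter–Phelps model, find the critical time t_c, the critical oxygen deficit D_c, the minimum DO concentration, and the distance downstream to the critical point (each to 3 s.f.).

t_c ≈ 3.13 d; D_c ≈ 10.1 mg/L; min DO ≈ 1.26 mg/L; x_c ≈ 156 km

With k_r/k_1 = 1.338 and 1 − D₀(k_r−k_1)/(k_1 L₀) = 0.9968,
t_c = ln(1.338 × 0.9968) / (0.364 − 0.272) = ln(1.334) / 0.09200 = 0.2882/0.09200 = 3.132 d.
D_c = (k_1/k_r) L₀ e^(−k_1 t_c) = (0.272/0.364) × 31.8 × e^(−0.272×3.132) = 0.7473 × 31.8 × 0.4266 = 10.14 mg/L.
Minimum DO = C_s − D_c = 11.4 − 10.14 = 1.263 mg/L.
x_c = v t_c = 0.575 m/s × 3.132 d × 86400 s/d = 155600 m ≈ 156 km.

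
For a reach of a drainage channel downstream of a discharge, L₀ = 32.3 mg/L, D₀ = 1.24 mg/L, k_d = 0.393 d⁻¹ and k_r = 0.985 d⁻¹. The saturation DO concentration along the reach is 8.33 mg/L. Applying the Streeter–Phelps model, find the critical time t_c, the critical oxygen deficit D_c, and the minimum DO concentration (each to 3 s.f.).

t_c ≈ 1.45 d; D_c ≈ 7.28 mg/L; min DO ≈ 1.05 mg/L

With k_r/k_d = 2.506 and 1 − D₀(k_r−k_d)/(k_d L₀) = 0.9422,
t_c = ln(2.506 × 0.9422) / (0.985 − 0.393) = ln(2.361) / 0.5920 = 0.8593/0.5920 = 1.451 d.
D_c = (k_d/k_r) L₀ e^(−k_d t_c) = (0.393/0.985) × 32.3 × e^(−0.393×1.451) = 0.3990 × 32.3 × 0.5653 = 7.285 mg/L.
Minimum DO = C_s − D_c = 8.33 − 7.285 = 1.045 mg/L.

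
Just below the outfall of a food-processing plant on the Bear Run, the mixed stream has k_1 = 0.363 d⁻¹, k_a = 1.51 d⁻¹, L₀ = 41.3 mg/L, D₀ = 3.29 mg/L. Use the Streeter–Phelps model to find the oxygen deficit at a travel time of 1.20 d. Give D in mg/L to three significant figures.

k_1 L₀/(k_a−k_1) = 0.363×41.3/(1.51−0.363) = 14.99/1.147 = 13.07 mg/L.
e^(−k_1 t) = e^(−0.363×1.200) = 0.6469; e^(−k_a t) = e^(−1.51×1.200) = 0.1633.
D = 13.07 × (0.6469 − 0.1633) + 3.29 × 0.1633 = 6.320 + 0.5373 = 6.858 mg/L.

D ≈ 6.86 mg/L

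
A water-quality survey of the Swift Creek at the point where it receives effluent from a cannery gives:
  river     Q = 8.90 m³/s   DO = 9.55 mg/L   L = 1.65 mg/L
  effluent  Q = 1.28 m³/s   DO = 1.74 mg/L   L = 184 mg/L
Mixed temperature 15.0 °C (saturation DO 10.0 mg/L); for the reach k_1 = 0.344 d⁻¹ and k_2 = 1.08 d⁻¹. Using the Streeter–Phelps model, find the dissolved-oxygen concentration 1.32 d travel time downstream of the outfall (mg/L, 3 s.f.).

DO ≈ 5.12 mg/L

Mixed DO = (8.90×9.55 + 1.28×1.74)/(8.90+1.28) = 87.22/10.18 = 8.568 mg/L.
Mixed L₀ = (8.90×1.65 + 1.28×184)/(10.18) = 250.2/10.18 = 24.58 mg/L.
Initial deficit D₀ = C_s − DO₀ = 10.0 − 8.568 = 1.432 mg/L.
D(1.32) = [0.344×24.58/(1.08−0.344)](e^(−0.344×1.32) − e^(−1.08×1.32)) + 1.432 e^(−1.08×1.32)
= 11.49 × (0.6350 − 0.2404) + 1.432 × 0.2404 = 4.878 mg/L.
DO = 10.0 − 4.878 = 5.122 mg/L.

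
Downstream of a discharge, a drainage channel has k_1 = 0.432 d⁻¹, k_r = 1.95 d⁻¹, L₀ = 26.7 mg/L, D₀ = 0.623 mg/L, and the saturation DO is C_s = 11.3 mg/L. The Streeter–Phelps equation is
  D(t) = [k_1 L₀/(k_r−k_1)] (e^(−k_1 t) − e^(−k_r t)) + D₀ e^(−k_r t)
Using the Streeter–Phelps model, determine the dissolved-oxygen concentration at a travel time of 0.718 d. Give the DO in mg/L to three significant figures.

DO ≈ 7.45 mg/L

k_1 L₀/(k_r−k_1) = 0.432×26.7/(1.95−0.432) = 11.53/1.518 = 7.598 mg/L.
e^(−k_1 t) = e^(−0.432×0.7180) = 0.7333; e^(−k_r t) = e^(−1.95×0.7180) = 0.2466.
D = 7.598 × (0.7333 − 0.2466) + 0.623 × 0.2466 = 3.698 + 0.1536 = 3.852 mg/L.
DO = C_s − D = 11.3 − 3.852 = 7.448 mg/L.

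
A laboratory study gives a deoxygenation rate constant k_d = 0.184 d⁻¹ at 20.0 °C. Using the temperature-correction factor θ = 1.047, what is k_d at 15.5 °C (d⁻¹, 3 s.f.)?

k_d ≈ 0.150 d⁻¹

k_d(T₂) = k_d(T₁) · θ^(T₂−T₁) = 0.184 × 1.047^(15.5−20.0)
= 0.184 × 1.047^-4.50 = 0.184 × 0.8133 = 0.1496 d⁻¹.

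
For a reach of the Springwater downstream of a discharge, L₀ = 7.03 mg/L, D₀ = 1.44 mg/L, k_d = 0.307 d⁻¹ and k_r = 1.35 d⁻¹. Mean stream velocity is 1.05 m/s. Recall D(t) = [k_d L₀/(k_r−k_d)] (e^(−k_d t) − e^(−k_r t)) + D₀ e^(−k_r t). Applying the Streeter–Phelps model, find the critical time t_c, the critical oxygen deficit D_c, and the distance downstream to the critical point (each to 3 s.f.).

t_c = [1/(k_r−k_d)] ln[(k_r/k_d)(1 − D₀(k_r−k_d)/(k_d L₀))]
= [1/(1.35−0.307)] ln[(1.35/0.307)(1 − 1.44×1.043/(0.307×7.03))]
= (1/1.043) ln[4.397 × 0.3041] = 0.9588 × ln(1.337) = 0.9588 × 0.2906 = 0.2786 d.
L(t_c) = L₀ e^(−k_d t_c) = 7.03 × 0.9180 = 6.454 mg/L, and at the critical point k_r D_c = k_d L, so D_c = (0.307/1.35) × 6.454 = 1.468 mg/L.
x_c = v t_c = 1.05 m/s × 0.2786 d × 86400 s/d = 25270 m ≈ 25.3 km.

t_c ≈ 0.279 d; D_c ≈ 1.47 mg/L; x_c ≈ 25.3 km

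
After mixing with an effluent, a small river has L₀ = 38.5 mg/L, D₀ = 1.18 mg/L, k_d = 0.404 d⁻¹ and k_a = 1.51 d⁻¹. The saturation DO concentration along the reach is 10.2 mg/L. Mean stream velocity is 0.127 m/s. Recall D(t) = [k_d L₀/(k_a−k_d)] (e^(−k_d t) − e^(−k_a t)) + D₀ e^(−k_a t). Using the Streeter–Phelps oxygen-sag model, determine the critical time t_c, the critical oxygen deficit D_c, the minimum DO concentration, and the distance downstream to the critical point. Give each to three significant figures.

With k_a/k_d = 3.738 and 1 − D₀(k_a−k_d)/(k_d L₀) = 0.9161,
t_c = ln(3.738 × 0.9161) / (1.51 − 0.404) = ln(3.424) / 1.106 = 1.231/1.106 = 1.113 d.
D_c = (k_d/k_a) L₀ e^(−k_d t_c) = (0.404/1.51) × 38.5 × e^(−0.404×1.113) = 0.2675 × 38.5 × 0.6379 = 6.571 mg/L.
Minimum DO = C_s − D_c = 10.2 − 6.571 = 3.629 mg/L.
x_c = v t_c = 0.127 m/s × 1.113 d × 86400 s/d = 12210 m ≈ 12.2 km.

t_c ≈ 1.11 d; D_c ≈ 6.57 mg/L; min DO ≈ 3.63 mg/L; x_c ≈ 12.2 km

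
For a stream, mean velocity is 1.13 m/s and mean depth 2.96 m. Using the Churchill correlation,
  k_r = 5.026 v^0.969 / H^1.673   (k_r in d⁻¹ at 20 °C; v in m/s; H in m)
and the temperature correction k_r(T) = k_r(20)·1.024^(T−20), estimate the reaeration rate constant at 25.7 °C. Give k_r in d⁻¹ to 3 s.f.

k_r ≈ 1.05 d⁻¹

k_r(20) = 5.026 × 1.13^0.969 / 2.96^1.673 = 5.026 × 1.126 / 6.144 = 0.9208 d⁻¹.
k_r(25.7) = 0.9208 × 1.024^(25.7−20) = 0.9208 × 1.145 = 1.054 d⁻¹.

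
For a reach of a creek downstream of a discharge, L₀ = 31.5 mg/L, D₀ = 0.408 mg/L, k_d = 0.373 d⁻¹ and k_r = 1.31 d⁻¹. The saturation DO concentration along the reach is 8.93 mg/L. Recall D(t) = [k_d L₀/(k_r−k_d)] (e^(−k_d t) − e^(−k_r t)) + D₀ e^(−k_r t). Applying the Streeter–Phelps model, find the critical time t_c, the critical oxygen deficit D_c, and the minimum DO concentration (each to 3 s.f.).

t_c ≈ 1.31 d; D_c ≈ 5.51 mg/L; min DO ≈ 3.42 mg/L

t_c = [1/(k_r−k_d)] ln[(k_r/k_d)(1 − D₀(k_r−k_d)/(k_d L₀))]
= [1/(1.31−0.373)] ln[(1.31/0.373)(1 − 0.408×0.9370/(0.373×31.5))]
= (1/0.9370) ln[3.512 × 0.9675] = 1.067 × ln(3.398) = 1.067 × 1.223 = 1.305 d.
L(t_c) = L₀ e^(−k_d t_c) = 31.5 × 0.6145 = 19.36 mg/L, and at the critical point k_r D_c = k_d L, so D_c = (0.373/1.31) × 19.36 = 5.512 mg/L.
Minimum DO = C_s − D_c = 8.93 − 5.512 = 3.418 mg/L.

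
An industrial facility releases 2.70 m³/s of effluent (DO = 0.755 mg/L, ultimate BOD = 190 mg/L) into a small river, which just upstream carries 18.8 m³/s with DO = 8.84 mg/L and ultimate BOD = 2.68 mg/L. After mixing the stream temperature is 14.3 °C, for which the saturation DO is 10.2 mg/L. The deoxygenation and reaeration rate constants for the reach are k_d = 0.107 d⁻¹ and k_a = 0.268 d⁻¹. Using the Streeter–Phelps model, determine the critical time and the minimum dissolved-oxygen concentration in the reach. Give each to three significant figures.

t_c ≈ 4.79 d; minimum DO ≈ 3.93 mg/L

Mixed DO = (18.8×8.84 + 2.70×0.755)/(18.8+2.70) = 168.2/21.50 = 7.825 mg/L.
Mixed L₀ = (18.8×2.68 + 2.70×190)/(21.50) = 563.4/21.50 = 26.20 mg/L.
Initial deficit D₀ = C_s − DO₀ = 10.2 − 7.825 = 2.375 mg/L.
t_c = (1/0.1610) ln[(0.268/0.107)(1 − 2.375×0.1610/(0.107×26.20))] = 6.211 × ln(2.163) = 4.792 d.
D_c = (0.107/0.268) × 26.20 × e^(−0.107×4.792) = 0.3993 × 26.20 × 0.5988 = 6.265 mg/L.
Minimum DO = 10.2 − 6.265 = 3.935 mg/L.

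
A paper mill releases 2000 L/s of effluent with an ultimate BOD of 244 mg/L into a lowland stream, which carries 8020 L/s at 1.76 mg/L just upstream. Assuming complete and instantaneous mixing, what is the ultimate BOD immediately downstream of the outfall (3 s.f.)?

Flow-weighted mixing: C = (Q_r C_r + Q_w C_w)/(Q_r + Q_w)
= (8020×1.76 + 2000×244)/(8020 + 2000) = 502100/10020 = 50.11 mg/L.

50.1 mg/L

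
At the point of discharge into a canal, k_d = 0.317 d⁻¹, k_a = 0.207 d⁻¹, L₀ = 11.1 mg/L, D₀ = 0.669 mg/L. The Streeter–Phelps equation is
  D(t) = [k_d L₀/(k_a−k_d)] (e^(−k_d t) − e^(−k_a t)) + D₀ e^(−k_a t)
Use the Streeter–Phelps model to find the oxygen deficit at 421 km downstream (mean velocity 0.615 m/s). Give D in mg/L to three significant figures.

Travel time t = x/v = 421 km / (0.615 m/s) = 421000 m / 0.615 m/s = 684600 s = 7.923 d.
k_d L₀/(k_a−k_d) = 0.317×11.1/(0.207−0.317) = 3.519/-0.1100 = -31.99 mg/L.
e^(−k_d t) = e^(−0.317×7.923) = 0.08114; e^(−k_a t) = e^(−0.207×7.923) = 0.1940.
D = -31.99 × (0.08114 − 0.1940) + 0.669 × 0.1940 = 3.609 + 0.1298 = 3.739 mg/L.

D ≈ 3.74 mg/L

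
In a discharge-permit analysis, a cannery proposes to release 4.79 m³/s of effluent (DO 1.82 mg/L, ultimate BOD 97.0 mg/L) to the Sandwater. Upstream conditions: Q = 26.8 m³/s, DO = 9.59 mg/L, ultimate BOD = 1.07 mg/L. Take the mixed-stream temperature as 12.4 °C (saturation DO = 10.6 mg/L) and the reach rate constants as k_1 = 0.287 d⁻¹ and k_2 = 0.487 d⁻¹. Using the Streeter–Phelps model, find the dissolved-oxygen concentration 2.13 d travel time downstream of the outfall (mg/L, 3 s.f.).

Mixed DO = (26.8×9.59 + 4.79×1.82)/(26.8+4.79) = 265.7/31.59 = 8.412 mg/L.
Mixed L₀ = (26.8×1.07 + 4.79×97.0)/(31.59) = 493.3/31.59 = 15.62 mg/L.
Initial deficit D₀ = C_s − DO₀ = 10.6 − 8.412 = 2.188 mg/L.
D(2.13) = [0.287×15.62/(0.487−0.287)](e^(−0.287×2.13) − e^(−0.487×2.13)) + 2.188 e^(−0.487×2.13)
= 22.41 × (0.5426 − 0.3544) + 2.188 × 0.3544 = 4.994 mg/L.
DO = 10.6 − 4.994 = 5.606 mg/L.

DO ≈ 5.61 mg/L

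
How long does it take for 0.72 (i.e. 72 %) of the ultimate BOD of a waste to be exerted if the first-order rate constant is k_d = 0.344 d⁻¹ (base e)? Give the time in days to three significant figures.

t ≈ 3.70 d

y/L₀ = 1 − e^(−k_d t) = 0.72 ⇒ e^(−k_d t) = 0.280
t = −ln(0.280) / 0.344 = 1.273 / 0.344 = 3.700 d.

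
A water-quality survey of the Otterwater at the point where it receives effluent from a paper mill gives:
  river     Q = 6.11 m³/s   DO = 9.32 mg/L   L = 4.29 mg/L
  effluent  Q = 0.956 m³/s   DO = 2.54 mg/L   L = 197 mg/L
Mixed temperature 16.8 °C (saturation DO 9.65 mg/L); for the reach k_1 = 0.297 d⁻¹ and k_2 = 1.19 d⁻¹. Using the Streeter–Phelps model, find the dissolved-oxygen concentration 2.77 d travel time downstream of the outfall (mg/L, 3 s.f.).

Mixed DO = (6.11×9.32 + 0.956×2.54)/(6.11+0.956) = 59.37/7.066 = 8.403 mg/L.
Mixed L₀ = (6.11×4.29 + 0.956×197)/(7.066) = 214.5/7.066 = 30.36 mg/L.
Initial deficit D₀ = C_s − DO₀ = 9.65 − 8.403 = 1.247 mg/L.
D(2.77) = [0.297×30.36/(1.19−0.297)](e^(−0.297×2.77) − e^(−1.19×2.77)) + 1.247 e^(−1.19×2.77)
= 10.10 × (0.4392 − 0.03702) + 1.247 × 0.03702 = 4.108 mg/L.
DO = 9.65 − 4.108 = 5.542 mg/L.

DO ≈ 5.54 mg/L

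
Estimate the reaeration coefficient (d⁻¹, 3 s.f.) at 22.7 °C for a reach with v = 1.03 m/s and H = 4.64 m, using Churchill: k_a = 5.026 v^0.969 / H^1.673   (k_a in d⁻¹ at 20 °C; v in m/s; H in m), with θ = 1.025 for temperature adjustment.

k_a(20) = 5.026 × 1.03^0.969 / 4.64^1.673 = 5.026 × 1.029 / 13.03 = 0.3968 d⁻¹.
k_a(22.7) = 0.3968 × 1.025^(22.7−20) = 0.3968 × 1.069 = 0.4242 d⁻¹.

k_a ≈ 0.424 d⁻¹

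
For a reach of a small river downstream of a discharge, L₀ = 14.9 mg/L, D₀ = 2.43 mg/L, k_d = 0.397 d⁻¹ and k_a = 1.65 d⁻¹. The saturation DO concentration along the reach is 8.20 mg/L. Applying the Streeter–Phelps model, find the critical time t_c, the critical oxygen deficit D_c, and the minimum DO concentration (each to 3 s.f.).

t_c = [1/(k_a−k_d)] ln[(k_a/k_d)(1 − D₀(k_a−k_d)/(k_d L₀))]
= [1/(1.65−0.397)] ln[(1.65/0.397)(1 − 2.43×1.253/(0.397×14.9))]
= (1/1.253) ln[4.156 × 0.4853] = 0.7981 × ln(2.017) = 0.7981 × 0.7015 = 0.5599 d.
D_c = (k_d/k_a) L₀ e^(−k_d t_c) = (0.397/1.65) × 14.9 × e^(−0.397×0.5599) = 0.2406 × 14.9 × 0.8007 = 2.871 mg/L.
Minimum DO = C_s − D_c = 8.20 − 2.871 = 5.329 mg/L.

t_c ≈ 0.560 d; D_c ≈ 2.87 mg/L; min DO ≈ 5.33 mg/L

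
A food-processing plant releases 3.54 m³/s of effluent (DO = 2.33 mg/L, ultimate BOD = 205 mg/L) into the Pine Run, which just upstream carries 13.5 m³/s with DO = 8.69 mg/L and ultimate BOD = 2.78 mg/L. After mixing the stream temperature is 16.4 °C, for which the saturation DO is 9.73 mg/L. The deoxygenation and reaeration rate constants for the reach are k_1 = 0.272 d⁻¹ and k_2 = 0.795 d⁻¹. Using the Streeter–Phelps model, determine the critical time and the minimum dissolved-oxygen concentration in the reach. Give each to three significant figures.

Mixed DO = (13.5×8.69 + 3.54×2.33)/(13.5+3.54) = 125.6/17.04 = 7.369 mg/L.
Mixed L₀ = (13.5×2.78 + 3.54×205)/(17.04) = 763.2/17.04 = 44.79 mg/L.
Initial deficit D₀ = C_s − DO₀ = 9.73 − 7.369 = 2.361 mg/L.
t_c = (1/0.5230) ln[(0.795/0.272)(1 − 2.361×0.5230/(0.272×44.79))] = 1.912 × ln(2.627) = 1.846 d.
D_c = (0.272/0.795) × 44.79 × e^(−0.272×1.846) = 0.3421 × 44.79 × 0.6052 = 9.274 mg/L.
Minimum DO = 9.73 − 9.274 = 0.4558 mg/L.

t_c ≈ 1.85 d; minimum DO ≈ 0.456 mg/L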